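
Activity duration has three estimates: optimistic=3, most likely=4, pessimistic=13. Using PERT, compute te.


te = (o + 4m + p) / 6
= (3 + 4×4 + 13) / 6
= (3 + 16 + 13) / 6
= 32 / 6
= 5.33


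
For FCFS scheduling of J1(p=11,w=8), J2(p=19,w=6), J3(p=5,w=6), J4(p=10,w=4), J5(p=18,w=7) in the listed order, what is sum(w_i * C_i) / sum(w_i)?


Completion times:
  J1: C=11, w×C=8×11=88
  J2: C=30, w×C=6×30=180
  J3: C=35, w×C=6×35=210
  J4: C=45, w×C=4×45=180
  J5: C=63, w×C=7×63=441
Sum w×C = 1099
Sum w = 31
Weighted avg = 1099/31
= 35.45


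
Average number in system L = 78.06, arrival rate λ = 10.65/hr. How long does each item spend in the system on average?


Little's law: L = λW → W = L / λ
= 78.06 / 10.65
= 7.33 hours


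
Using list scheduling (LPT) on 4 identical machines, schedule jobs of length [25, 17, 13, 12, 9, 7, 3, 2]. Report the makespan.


Jobs (LPT sorted): [25, 17, 13, 12, 9, 7, 3, 2]
Machines: 4
  J=25 → Machine 1 (load: 0+25=25)
  J=17 → Machine 2 (load: 0+17=17)
  J=13 → Machine 3 (load: 0+13=13)
  J=12 → Machine 4 (load: 0+12=12)
  J=9 → Machine 4 (load: 12+9=21)
  J=7 → Machine 3 (load: 13+7=20)
  J=3 → Machine 2 (load: 17+3=20)
  J=2 → Machine 2 (load: 20+2=22)
Machine loads: [25, 22, 20, 21]
Makespan = max = 25 time units


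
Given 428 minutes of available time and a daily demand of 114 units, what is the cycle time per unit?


Cycle time = available time / demand
= 428 / 114
= 3.75 min/unit


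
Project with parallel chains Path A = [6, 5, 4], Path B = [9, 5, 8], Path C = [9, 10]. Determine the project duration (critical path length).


Path A: 6 + 5 + 4 = 15
Path B: 9 + 5 + 8 = 22
Path C: 9 + 10 = 19
Critical path = longest = max(15, 22, 19)
= 22 (Path B)


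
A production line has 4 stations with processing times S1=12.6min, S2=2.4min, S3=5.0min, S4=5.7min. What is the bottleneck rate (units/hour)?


Bottleneck = longest station time
Station times: [12.6, 2.4, 5.0, 5.7]
Max = 12.6 min
Rate = 60 / 12.6
= 4.76 units/hour (bottleneck: 12.6min)


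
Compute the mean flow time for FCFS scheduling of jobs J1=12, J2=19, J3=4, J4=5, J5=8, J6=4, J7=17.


Completion times:
  J1: completes at 12
  J2: completes at 31
  J3: completes at 35
  J4: completes at 40
  J5: completes at 48
  J6: completes at 52
  J7: completes at 69
Sum = 287
Average = 287/7
= 41.00


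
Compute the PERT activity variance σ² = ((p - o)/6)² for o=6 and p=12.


σ² = ((p - o) / 6)² = (p - o)² / 36
= (12 - 6)² / 36
= 6² / 36
= 36 / 36
= 1.0000


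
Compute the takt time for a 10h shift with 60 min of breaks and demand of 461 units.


Available = 10×60 - 60 = 540 min
Takt time = 540 / 461
= 1.17 min/unit


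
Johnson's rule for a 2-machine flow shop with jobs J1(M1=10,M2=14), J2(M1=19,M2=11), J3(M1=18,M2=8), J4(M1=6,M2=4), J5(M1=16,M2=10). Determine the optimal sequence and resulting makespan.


Johnson's rule:
Group 1 (M1≤M2, sort by M1): ['J1']
Group 2 (M1>M2, sort desc M2): ['J2', 'J5', 'J3', 'J4']
Sequence: J1 → J2 → J5 → J3 → J4
Makespan calculation:
  J1: M1 done=10, M2 done=24
  J2: M1 done=29, M2 done=40
  J5: M1 done=45, M2 done=55
  J3: M1 done=63, M2 done=71
  J4: M1 done=69, M2 done=75
= Sequence: J1 → J2 → J5 → J3 → J4, Makespan: 75


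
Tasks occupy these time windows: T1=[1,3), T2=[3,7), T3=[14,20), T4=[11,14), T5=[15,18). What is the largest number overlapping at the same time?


Check each time point for overlaps:
  t=15: 2 tasks active (T3, T5)
Max concurrent = 2


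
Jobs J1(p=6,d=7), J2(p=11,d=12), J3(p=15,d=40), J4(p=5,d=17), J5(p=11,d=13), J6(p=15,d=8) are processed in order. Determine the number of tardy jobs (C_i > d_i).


Completion vs due date:
  J1: C=6, d=7 → on time
  J2: C=17, d=12 → TARDY
  J3: C=32, d=40 → on time
  J4: C=37, d=17 → TARDY
  J5: C=48, d=13 → TARDY
  J6: C=63, d=8 → TARDY
Tardy jobs: J2, J4, J5, J6
Count = 4


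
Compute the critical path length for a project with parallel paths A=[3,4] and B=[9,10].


Path A: 3 + 4 = 7
Path B: 9 + 10 = 19
Critical path = longest = max(7, 19)
= 19 (Path B)


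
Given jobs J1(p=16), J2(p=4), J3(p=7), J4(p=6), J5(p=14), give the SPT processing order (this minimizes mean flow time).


SPT: sort by shortest processing time
  J2: p=4
  J4: p=6
  J3: p=7
  J5: p=14
  J1: p=16
Order: J2 → J4 → J3 → J5 → J1


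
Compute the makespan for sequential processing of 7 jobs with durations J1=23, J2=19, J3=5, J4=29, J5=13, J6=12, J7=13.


Sequential makespan: sum all processing times
= 23 + 19 + 5 + 29 + 13 + 12 + 13
= 114 time units


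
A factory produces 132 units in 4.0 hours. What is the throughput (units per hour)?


Throughput = units / time
= 132 / 4.0
= 33.0 units/hour


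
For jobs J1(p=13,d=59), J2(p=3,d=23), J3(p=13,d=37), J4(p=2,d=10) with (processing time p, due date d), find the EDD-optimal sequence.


EDD: sort by earliest due date
  J4: d=10, p=2
  J2: d=23, p=3
  J3: d=37, p=13
  J1: d=59, p=13
Order: J4 → J2 → J3 → J1


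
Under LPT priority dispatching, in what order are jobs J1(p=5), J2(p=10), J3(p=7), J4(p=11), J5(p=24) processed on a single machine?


LPT: sort by longest processing time first
  J5: p=24
  J4: p=11
  J2: p=10
  J3: p=7
  J1: p=5
Order: J5 → J4 → J2 → J3 → J1


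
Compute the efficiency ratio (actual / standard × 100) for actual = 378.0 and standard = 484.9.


Efficiency = (actual / standard) × 100
= (378.0 / 484.9) × 100
= 78.0%


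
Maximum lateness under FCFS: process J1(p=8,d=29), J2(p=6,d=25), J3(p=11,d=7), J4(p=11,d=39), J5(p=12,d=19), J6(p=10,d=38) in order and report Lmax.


Lateness per job (L = C - d):
  J1: C=8, d=29, L=-21
  J2: C=14, d=25, L=-11
  J3: C=25, d=7, L=18
  J4: C=36, d=39, L=-3
  J5: C=48, d=19, L=29
  J6: C=58, d=38, L=20
Lmax = max(-21, -11, 18, -3, 29, 20)
= 29


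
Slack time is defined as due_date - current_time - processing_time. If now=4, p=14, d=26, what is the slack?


Slack = due - current_time - processing
= 26 - 4 - 14
= 8


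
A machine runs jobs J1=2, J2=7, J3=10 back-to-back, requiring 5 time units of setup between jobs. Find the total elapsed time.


Makespan = Σ processing + (n-1) × setup
= (2 + 7 + 10) + (3-1)×5
= 19 + 10
= 29 time units


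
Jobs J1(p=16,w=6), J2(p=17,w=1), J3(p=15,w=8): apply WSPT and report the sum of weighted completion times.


WSPT order (by p/w): J3 → J1 → J2
  J3: C=15, w·C=8×15=120
  J1: C=31, w·C=6×31=186
  J2: C=48, w·C=1×48=48
Σ w·C = 354
= 354


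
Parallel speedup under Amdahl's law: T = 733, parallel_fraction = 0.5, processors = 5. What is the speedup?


Amdahl's law: T_p = T × ((1-p) + p/N)
= 733 × ((1-0.5) + 0.5/5)
= 733 × (0.50 + 0.1000)
= 733 × 0.6000
= 439.80
Speedup = 733/439.80
= 1.67×


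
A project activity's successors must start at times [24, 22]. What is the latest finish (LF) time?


LF = min of all successor start times
Successors start at: [24, 22]
LF = min(24, 22)
= 22


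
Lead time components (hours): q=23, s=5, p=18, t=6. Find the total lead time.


Lead time = queue + setup + processing + transit
= 23 + 5 + 18 + 6
= 52 hours


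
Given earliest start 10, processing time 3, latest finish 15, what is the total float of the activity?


EF = ES + duration = 10 + 3 = 13
LS = LF - duration = 15 - 3 = 12
Total Float = LF - EF = 15 - 13
(or LS - ES = 12 - 10)
= 2


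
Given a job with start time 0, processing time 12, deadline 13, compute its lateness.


Completion = 0 + 12 = 12
Lateness = C - d = 12 - 13
= -1


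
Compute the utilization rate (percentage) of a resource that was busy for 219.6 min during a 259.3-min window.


Utilization = busy / total × 100
= 219.6 / 259.3 × 100
= 84.7%


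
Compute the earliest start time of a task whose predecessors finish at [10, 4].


ES = max of all predecessor completion times
Predecessors: [10, 4]
ES = max(10, 4)
= 10


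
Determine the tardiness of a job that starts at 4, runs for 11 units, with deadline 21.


Completion = start + processing = 4 + 11 = 15
Tardiness = max(0, C - d) = max(0, 15 - 21)
= max(0, -6)
= 0


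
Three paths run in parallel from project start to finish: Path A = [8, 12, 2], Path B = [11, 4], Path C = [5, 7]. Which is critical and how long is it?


Path A: 8 + 12 + 2 = 22
Path B: 11 + 4 = 15
Path C: 5 + 7 = 12
Critical path = longest = max(22, 15, 12)
= 22 (Path A)


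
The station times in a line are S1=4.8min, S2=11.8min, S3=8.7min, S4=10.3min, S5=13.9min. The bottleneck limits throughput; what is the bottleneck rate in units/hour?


Bottleneck = longest station time
Station times: [4.8, 11.8, 8.7, 10.3, 13.9]
Max = 13.9 min
Rate = 60 / 13.9
= 4.32 units/hour (bottleneck: 13.9min)


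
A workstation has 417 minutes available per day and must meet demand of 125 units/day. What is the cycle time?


Cycle time = available time / demand
= 417 / 125
= 3.34 min/unit


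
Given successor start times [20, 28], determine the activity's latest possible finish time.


LF = min of all successor start times
Successors start at: [20, 28]
LF = min(20, 28)
= 20


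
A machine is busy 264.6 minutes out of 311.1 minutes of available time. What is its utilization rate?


Utilization = busy / total × 100
= 264.6 / 311.1 × 100
= 85.1%


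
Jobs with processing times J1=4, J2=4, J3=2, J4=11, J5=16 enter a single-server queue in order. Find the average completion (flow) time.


Completion times:
  J1: completes at 4
  J2: completes at 8
  J3: completes at 10
  J4: completes at 21
  J5: completes at 37
Sum = 80
Average = 80/5
= 16.00


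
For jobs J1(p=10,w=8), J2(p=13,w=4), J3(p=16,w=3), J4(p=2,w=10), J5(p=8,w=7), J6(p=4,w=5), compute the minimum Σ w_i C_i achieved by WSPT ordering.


WSPT order (by p/w): J4 → J6 → J5 → J1 → J2 → J3
  J4: C=2, w·C=10×2=20
  J6: C=6, w·C=5×6=30
  J5: C=14, w·C=7×14=98
  J1: C=24, w·C=8×24=192
  J2: C=37, w·C=4×37=148
  J3: C=53, w·C=3×53=159
Σ w·C = 647
= 647


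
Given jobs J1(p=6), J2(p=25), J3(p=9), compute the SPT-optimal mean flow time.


SPT order: J1 → J3 → J2
Completion times:
  J1: C=6
  J3: C=15
  J2: C=40
Sum = 61, n = 3
Mean flow = 61/3
= 20.33


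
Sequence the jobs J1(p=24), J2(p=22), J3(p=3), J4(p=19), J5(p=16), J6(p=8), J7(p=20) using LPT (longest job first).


LPT: sort by longest processing time first
  J1: p=24
  J2: p=22
  J7: p=20
  J4: p=19
  J5: p=16
  J6: p=8
  J3: p=3
Order: J1 → J2 → J7 → J4 → J5 → J6 → J3


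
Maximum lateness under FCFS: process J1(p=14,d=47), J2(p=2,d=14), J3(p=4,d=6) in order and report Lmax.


Lateness per job (L = C - d):
  J1: C=14, d=47, L=-33
  J2: C=16, d=14, L=2
  J3: C=20, d=6, L=14
Lmax = max(-33, 2, 14)
= 14


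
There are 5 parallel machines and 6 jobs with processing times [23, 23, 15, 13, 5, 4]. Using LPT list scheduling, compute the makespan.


Jobs (LPT sorted): [23, 23, 15, 13, 5, 4]
Machines: 5
  J=23 → Machine 1 (load: 0+23=23)
  J=23 → Machine 2 (load: 0+23=23)
  J=15 → Machine 3 (load: 0+15=15)
  J=13 → Machine 4 (load: 0+13=13)
  J=5 → Machine 5 (load: 0+5=5)
  J=4 → Machine 5 (load: 5+4=9)
Machine loads: [23, 23, 15, 13, 9]
Makespan = max = 23 time units


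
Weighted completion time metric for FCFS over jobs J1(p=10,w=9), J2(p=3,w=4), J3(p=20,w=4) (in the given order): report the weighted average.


Completion times:
  J1: C=10, w×C=9×10=90
  J2: C=13, w×C=4×13=52
  J3: C=33, w×C=4×33=132
Sum w×C = 274
Sum w = 17
Weighted avg = 274/17
= 16.12


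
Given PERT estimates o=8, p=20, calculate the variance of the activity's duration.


σ² = ((p - o) / 6)² = (p - o)² / 36
= (20 - 8)² / 36
= 12² / 36
= 144 / 36
= 4.0000


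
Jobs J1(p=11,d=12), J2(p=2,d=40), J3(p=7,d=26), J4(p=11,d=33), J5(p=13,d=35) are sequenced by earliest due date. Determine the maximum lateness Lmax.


EDD order: J1 → J3 → J4 → J5 → J2
Completion and lateness:
  J1: C=11, d=12, L=11-12=-1
  J3: C=18, d=26, L=18-26=-8
  J4: C=29, d=33, L=29-33=-4
  J5: C=42, d=35, L=42-35=7
  J2: C=44, d=40, L=44-40=4
Lmax = max(-1, -8, -4, 7, 4)
= 7


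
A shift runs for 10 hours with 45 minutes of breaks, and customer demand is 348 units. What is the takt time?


Available = 10×60 - 45 = 555 min
Takt time = 555 / 348
= 1.59 min/unit


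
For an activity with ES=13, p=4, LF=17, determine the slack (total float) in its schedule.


EF = ES + duration = 13 + 4 = 17
LS = LF - duration = 17 - 4 = 13
Total Float = LF - EF = 17 - 17
(or LS - ES = 13 - 13)
= 0


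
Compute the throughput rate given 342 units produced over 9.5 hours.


Throughput = units / time
= 342 / 9.5
= 36.0 units/hour


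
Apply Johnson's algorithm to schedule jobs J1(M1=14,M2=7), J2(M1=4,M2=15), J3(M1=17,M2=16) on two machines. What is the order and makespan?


Johnson's rule:
Group 1 (M1≤M2, sort by M1): ['J2']
Group 2 (M1>M2, sort desc M2): ['J3', 'J1']
Sequence: J2 → J3 → J1
Makespan calculation:
  J2: M1 done=4, M2 done=19
  J3: M1 done=21, M2 done=37
  J1: M1 done=35, M2 done=44
= Sequence: J2 → J3 → J1, Makespan: 44


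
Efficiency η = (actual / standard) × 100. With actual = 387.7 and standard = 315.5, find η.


Efficiency = (actual / standard) × 100
= (387.7 / 315.5) × 100
= 122.9%


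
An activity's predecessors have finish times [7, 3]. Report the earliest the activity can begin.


ES = max of all predecessor completion times
Predecessors: [7, 3]
ES = max(7, 3)
= 7


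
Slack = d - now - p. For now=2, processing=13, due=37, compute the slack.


Slack = due - current_time - processing
= 37 - 2 - 13
= 22


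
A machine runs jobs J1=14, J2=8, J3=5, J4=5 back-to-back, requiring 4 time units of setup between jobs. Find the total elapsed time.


Makespan = Σ processing + (n-1) × setup
= (14 + 8 + 5 + 5) + (4-1)×4
= 32 + 12
= 44 time units


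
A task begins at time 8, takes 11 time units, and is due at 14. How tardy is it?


Completion = start + processing = 8 + 11 = 19
Tardiness = max(0, C - d) = max(0, 19 - 14)
= max(0, 5)
= 5


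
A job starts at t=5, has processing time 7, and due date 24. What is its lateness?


Completion = 5 + 7 = 12
Lateness = C - d = 12 - 24
= -12


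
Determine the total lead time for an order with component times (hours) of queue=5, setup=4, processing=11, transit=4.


Lead time = queue + setup + processing + transit
= 5 + 4 + 11 + 4
= 24 hours


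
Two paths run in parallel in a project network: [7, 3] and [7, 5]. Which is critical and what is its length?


Path A: 7 + 3 = 10
Path B: 7 + 5 = 12
Critical path = longest = max(10, 12)
= 12 (Path B)


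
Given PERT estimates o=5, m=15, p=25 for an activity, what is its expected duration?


te = (o + 4m + p) / 6
= (5 + 4×15 + 25) / 6
= (5 + 60 + 25) / 6
= 90 / 6
= 15.00


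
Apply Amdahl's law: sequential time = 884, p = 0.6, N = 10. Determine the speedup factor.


Amdahl's law: T_p = T × ((1-p) + p/N)
= 884 × ((1-0.6) + 0.6/10)
= 884 × (0.40 + 0.0600)
= 884 × 0.4600
= 406.64
Speedup = 884/406.64
= 2.17×


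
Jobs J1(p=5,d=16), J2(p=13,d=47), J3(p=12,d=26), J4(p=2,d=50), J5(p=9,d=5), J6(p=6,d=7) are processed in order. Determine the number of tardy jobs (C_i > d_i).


Completion vs due date:
  J1: C=5, d=16 → on time
  J2: C=18, d=47 → on time
  J3: C=30, d=26 → TARDY
  J4: C=32, d=50 → on time
  J5: C=41, d=5 → TARDY
  J6: C=47, d=7 → TARDY
Tardy jobs: J3, J5, J6
Count = 3


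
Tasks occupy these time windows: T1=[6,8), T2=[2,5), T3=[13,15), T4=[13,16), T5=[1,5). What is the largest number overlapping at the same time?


Check each time point for overlaps:
  t=2: 2 tasks active (T2, T5)
Max concurrent = 2


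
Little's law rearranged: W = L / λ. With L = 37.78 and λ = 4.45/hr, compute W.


Little's law: L = λW → W = L / λ
= 37.78 / 4.45
= 8.49 hours


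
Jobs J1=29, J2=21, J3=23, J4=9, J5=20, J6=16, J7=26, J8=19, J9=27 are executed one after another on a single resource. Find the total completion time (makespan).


Sequential makespan: sum all processing times
= 29 + 21 + 23 + 9 + 20 + 16 + 26 + 19 + 27
= 190 time units


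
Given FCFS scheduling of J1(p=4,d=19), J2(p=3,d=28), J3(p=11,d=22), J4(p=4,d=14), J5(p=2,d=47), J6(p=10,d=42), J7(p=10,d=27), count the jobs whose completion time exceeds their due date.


Completion vs due date:
  J1: C=4, d=19 → on time
  J2: C=7, d=28 → on time
  J3: C=18, d=22 → on time
  J4: C=22, d=14 → TARDY
  J5: C=24, d=47 → on time
  J6: C=34, d=42 → on time
  J7: C=44, d=27 → TARDY
Tardy jobs: J4, J7
Count = 2


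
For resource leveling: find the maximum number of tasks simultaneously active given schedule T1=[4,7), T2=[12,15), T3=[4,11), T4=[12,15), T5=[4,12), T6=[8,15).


Check each time point for overlaps:
  t=4: 3 tasks active (T1, T3, T5)
Max concurrent = 3


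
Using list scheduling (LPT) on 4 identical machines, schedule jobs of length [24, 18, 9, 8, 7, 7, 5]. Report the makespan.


Jobs (LPT sorted): [24, 18, 9, 8, 7, 7, 5]
Machines: 4
  J=24 → Machine 1 (load: 0+24=24)
  J=18 → Machine 2 (load: 0+18=18)
  J=9 → Machine 3 (load: 0+9=9)
  J=8 → Machine 4 (load: 0+8=8)
  J=7 → Machine 4 (load: 8+7=15)
  J=7 → Machine 3 (load: 9+7=16)
  J=5 → Machine 4 (load: 15+5=20)
Machine loads: [24, 18, 16, 20]
Makespan = max = 24 time units


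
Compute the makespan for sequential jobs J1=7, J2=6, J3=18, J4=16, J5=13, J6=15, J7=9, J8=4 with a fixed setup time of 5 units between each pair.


Makespan = Σ processing + (n-1) × setup
= (7 + 6 + 18 + 16 + 13 + 15 + 9 + 4) + (8-1)×5
= 88 + 35
= 123 time units


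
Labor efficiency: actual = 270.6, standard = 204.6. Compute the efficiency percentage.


Efficiency = (actual / standard) × 100
= (270.6 / 204.6) × 100
= 132.3%


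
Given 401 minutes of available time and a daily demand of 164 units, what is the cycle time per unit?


Cycle time = available time / demand
= 401 / 164
= 2.45 min/unit


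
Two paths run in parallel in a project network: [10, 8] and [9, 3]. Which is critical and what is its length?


Path A: 10 + 8 = 18
Path B: 9 + 3 = 12
Critical path = longest = max(18, 12)
= 18 (Path A)


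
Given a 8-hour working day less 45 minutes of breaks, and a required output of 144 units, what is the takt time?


Available = 8×60 - 45 = 435 min
Takt time = 435 / 144
= 3.02 min/unit


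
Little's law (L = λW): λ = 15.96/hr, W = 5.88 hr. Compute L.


Little's law: L = λ × W
= 15.96 × 5.88
= 93.84


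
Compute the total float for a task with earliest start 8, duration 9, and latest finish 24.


EF = ES + duration = 8 + 9 = 17
LS = LF - duration = 24 - 9 = 15
Total Float = LF - EF = 24 - 17
(or LS - ES = 15 - 8)
= 7


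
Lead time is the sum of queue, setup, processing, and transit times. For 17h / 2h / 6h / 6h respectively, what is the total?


Lead time = queue + setup + processing + transit
= 17 + 2 + 6 + 6
= 31 hours


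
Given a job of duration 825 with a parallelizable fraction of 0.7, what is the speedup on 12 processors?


Amdahl's law: T_p = T × ((1-p) + p/N)
= 825 × ((1-0.7) + 0.7/12)
= 825 × (0.30 + 0.0583)
= 825 × 0.3583
= 295.63
Speedup = 825/295.63
= 2.79×


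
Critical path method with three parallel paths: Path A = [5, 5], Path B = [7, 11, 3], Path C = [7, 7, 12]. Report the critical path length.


Path A: 5 + 5 = 10
Path B: 7 + 11 + 3 = 21
Path C: 7 + 7 + 12 = 26
Critical path = longest = max(10, 21, 26)
= 26 (Path C)


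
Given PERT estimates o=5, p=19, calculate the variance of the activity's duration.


σ² = ((p - o) / 6)² = (p - o)² / 36
= (19 - 5)² / 36
= 14² / 36
= 196 / 36
= 5.4444


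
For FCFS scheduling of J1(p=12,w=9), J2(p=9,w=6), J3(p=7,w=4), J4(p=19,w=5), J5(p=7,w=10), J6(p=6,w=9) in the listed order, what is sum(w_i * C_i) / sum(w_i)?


Completion times:
  J1: C=12, w×C=9×12=108
  J2: C=21, w×C=6×21=126
  J3: C=28, w×C=4×28=112
  J4: C=47, w×C=5×47=235
  J5: C=54, w×C=10×54=540
  J6: C=60, w×C=9×60=540
Sum w×C = 1661
Sum w = 43
Weighted avg = 1661/43
= 38.63


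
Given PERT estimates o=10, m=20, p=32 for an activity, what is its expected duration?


te = (o + 4m + p) / 6
= (10 + 4×20 + 32) / 6
= (10 + 80 + 32) / 6
= 122 / 6
= 20.33


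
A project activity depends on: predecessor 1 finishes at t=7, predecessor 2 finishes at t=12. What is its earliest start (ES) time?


ES = max of all predecessor completion times
Predecessors: [7, 12]
ES = max(7, 12)
= 12


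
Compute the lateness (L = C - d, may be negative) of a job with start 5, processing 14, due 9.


Completion = 5 + 14 = 19
Lateness = C - d = 19 - 9
= 10


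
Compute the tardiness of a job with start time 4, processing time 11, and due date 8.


Completion = start + processing = 4 + 11 = 15
Tardiness = max(0, C - d) = max(0, 15 - 8)
= max(0, 7)
= 7


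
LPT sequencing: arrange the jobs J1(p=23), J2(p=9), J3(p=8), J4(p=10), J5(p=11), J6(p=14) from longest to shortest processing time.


LPT: sort by longest processing time first
  J1: p=23
  J6: p=14
  J5: p=11
  J4: p=10
  J2: p=9
  J3: p=8
Order: J1 → J6 → J5 → J4 → J2 → J3


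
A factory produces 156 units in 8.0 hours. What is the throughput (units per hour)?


Throughput = units / time
= 156 / 8.0
= 19.5 units/hour


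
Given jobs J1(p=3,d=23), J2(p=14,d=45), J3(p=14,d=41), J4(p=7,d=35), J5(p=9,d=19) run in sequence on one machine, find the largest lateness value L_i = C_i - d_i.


Lateness per job (L = C - d):
  J1: C=3, d=23, L=-20
  J2: C=17, d=45, L=-28
  J3: C=31, d=41, L=-10
  J4: C=38, d=35, L=3
  J5: C=47, d=19, L=28
Lmax = max(-20, -28, -10, 3, 28)
= 28


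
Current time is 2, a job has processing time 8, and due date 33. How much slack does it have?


Slack = due - current_time - processing
= 33 - 2 - 8
= 23


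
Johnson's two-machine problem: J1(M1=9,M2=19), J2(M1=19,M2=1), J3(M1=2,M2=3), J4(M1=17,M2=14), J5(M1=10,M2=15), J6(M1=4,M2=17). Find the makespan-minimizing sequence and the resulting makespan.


Johnson's rule:
Group 1 (M1≤M2, sort by M1): ['J3', 'J6', 'J1', 'J5']
Group 2 (M1>M2, sort desc M2): ['J4', 'J2']
Sequence: J3 → J6 → J1 → J5 → J4 → J2
Makespan calculation:
  J3: M1 done=2, M2 done=5
  J6: M1 done=6, M2 done=23
  J1: M1 done=15, M2 done=42
  J5: M1 done=25, M2 done=57
  J4: M1 done=42, M2 done=71
  J2: M1 done=61, M2 done=72
= Sequence: J3 → J6 → J1 → J5 → J4 → J2, Makespan: 72


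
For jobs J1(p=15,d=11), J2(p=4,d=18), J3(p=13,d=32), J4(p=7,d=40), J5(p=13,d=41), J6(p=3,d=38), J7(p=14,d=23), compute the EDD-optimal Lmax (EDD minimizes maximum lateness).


EDD order: J1 → J2 → J7 → J3 → J6 → J4 → J5
Completion and lateness:
  J1: C=15, d=11, L=15-11=4
  J2: C=19, d=18, L=19-18=1
  J7: C=33, d=23, L=33-23=10
  J3: C=46, d=32, L=46-32=14
  J6: C=49, d=38, L=49-38=11
  J4: C=56, d=40, L=56-40=16
  J5: C=69, d=41, L=69-41=28
Lmax = max(4, 1, 10, 14, 11, 16, 28)
= 28


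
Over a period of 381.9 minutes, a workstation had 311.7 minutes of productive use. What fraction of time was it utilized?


Utilization = busy / total × 100
= 311.7 / 381.9 × 100
= 81.6%


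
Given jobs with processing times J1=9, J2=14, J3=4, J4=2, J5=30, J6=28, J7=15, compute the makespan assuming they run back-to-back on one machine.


Sequential makespan: sum all processing times
= 9 + 14 + 4 + 2 + 30 + 28 + 15
= 102 time units


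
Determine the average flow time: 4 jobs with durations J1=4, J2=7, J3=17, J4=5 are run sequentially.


Completion times:
  J1: completes at 4
  J2: completes at 11
  J3: completes at 28
  J4: completes at 33
Sum = 76
Average = 76/4
= 19.00


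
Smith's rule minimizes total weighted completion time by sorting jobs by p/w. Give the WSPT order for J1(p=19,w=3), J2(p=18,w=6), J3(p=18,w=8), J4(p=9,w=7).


WSPT (Smith's rule): sort by p/w ascending
  J4: p/w = 9/7 = 1.286
  J3: p/w = 18/8 = 2.250
  J2: p/w = 18/6 = 3.000
  J1: p/w = 19/3 = 6.333
Order: J4 → J3 → J2 → J1


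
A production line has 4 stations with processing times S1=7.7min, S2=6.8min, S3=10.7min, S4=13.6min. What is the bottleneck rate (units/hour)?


Bottleneck = longest station time
Station times: [7.7, 6.8, 10.7, 13.6]
Max = 13.6 min
Rate = 60 / 13.6
= 4.41 units/hour (bottleneck: 13.6min)


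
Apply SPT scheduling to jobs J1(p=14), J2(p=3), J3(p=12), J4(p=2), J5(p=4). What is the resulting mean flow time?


SPT order: J4 → J2 → J5 → J3 → J1
Completion times:
  J4: C=2
  J2: C=5
  J5: C=9
  J3: C=21
  J1: C=35
Sum = 72, n = 5
Mean flow = 72/5
= 14.40


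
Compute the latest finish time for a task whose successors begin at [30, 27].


LF = min of all successor start times
Successors start at: [30, 27]
LF = min(30, 27)
= 27


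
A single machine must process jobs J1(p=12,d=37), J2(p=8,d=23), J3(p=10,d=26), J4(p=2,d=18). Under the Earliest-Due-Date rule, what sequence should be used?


EDD: sort by earliest due date
  J4: d=18, p=2
  J2: d=23, p=8
  J3: d=26, p=10
  J1: d=37, p=12
Order: J4 → J2 → J3 → J1


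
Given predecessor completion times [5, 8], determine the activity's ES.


ES = max of all predecessor completion times
Predecessors: [5, 8]
ES = max(5, 8)
= 8


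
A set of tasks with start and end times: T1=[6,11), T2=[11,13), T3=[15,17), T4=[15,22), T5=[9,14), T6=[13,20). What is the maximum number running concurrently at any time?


Check each time point for overlaps:
  t=15: 3 tasks active (T3, T4, T6)
Max concurrent = 3


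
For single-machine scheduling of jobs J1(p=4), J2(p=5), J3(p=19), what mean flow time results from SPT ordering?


SPT order: J1 → J2 → J3
Completion times:
  J1: C=4
  J2: C=9
  J3: C=28
Sum = 41, n = 3
Mean flow = 41/3
= 13.67


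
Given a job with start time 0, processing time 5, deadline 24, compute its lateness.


Completion = 0 + 5 = 5
Lateness = C - d = 5 - 24
= -19


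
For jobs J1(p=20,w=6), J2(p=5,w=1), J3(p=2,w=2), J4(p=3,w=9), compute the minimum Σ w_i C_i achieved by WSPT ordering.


WSPT order (by p/w): J4 → J3 → J1 → J2
  J4: C=3, w·C=9×3=27
  J3: C=5, w·C=2×5=10
  J1: C=25, w·C=6×25=150
  J2: C=30, w·C=1×30=30
Σ w·C = 217
= 217


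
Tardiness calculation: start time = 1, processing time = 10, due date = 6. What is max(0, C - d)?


Completion = start + processing = 1 + 10 = 11
Tardiness = max(0, C - d) = max(0, 11 - 6)
= max(0, 5)
= 5


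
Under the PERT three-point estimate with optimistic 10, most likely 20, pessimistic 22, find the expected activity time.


te = (o + 4m + p) / 6
= (10 + 4×20 + 22) / 6
= (10 + 80 + 22) / 6
= 112 / 6
= 18.67


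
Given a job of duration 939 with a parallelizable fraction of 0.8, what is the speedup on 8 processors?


Amdahl's law: T_p = T × ((1-p) + p/N)
= 939 × ((1-0.8) + 0.8/8)
= 939 × (0.20 + 0.1000)
= 939 × 0.3000
= 281.70
Speedup = 939/281.70
= 3.33×


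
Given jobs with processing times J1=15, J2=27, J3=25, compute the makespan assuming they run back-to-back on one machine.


Sequential makespan: sum all processing times
= 15 + 27 + 25
= 67 time units


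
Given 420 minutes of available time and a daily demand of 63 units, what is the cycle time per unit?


Cycle time = available time / demand
= 420 / 63
= 6.67 min/unit


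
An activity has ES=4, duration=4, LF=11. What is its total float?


EF = ES + duration = 4 + 4 = 8
LS = LF - duration = 11 - 4 = 7
Total Float = LF - EF = 11 - 8
(or LS - ES = 7 - 4)
= 3


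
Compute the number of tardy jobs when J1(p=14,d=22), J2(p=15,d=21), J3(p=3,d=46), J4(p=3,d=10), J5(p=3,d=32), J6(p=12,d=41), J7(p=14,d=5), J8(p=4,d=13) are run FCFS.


Completion vs due date:
  J1: C=14, d=22 → on time
  J2: C=29, d=21 → TARDY
  J3: C=32, d=46 → on time
  J4: C=35, d=10 → TARDY
  J5: C=38, d=32 → TARDY
  J6: C=50, d=41 → TARDY
  J7: C=64, d=5 → TARDY
  J8: C=68, d=13 → TARDY
Tardy jobs: J2, J4, J5, J6, J7, J8
Count = 6


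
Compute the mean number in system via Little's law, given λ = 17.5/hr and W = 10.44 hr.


Little's law: L = λ × W
= 17.5 × 10.44
= 182.70


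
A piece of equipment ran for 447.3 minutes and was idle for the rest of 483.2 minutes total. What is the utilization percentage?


Utilization = busy / total × 100
= 447.3 / 483.2 × 100
= 92.6%


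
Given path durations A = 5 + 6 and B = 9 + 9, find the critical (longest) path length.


Path A: 5 + 6 = 11
Path B: 9 + 9 = 18
Critical path = longest = max(11, 18)
= 18 (Path B)


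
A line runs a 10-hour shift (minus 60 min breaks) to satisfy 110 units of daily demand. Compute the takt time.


Available = 10×60 - 60 = 540 min
Takt time = 540 / 110
= 4.91 min/unit


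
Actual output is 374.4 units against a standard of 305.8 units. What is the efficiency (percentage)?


Efficiency = (actual / standard) × 100
= (374.4 / 305.8) × 100
= 122.4%


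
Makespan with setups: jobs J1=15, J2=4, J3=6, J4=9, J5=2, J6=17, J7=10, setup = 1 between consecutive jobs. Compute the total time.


Makespan = Σ processing + (n-1) × setup
= (15 + 4 + 6 + 9 + 2 + 17 + 10) + (7-1)×1
= 63 + 6
= 69 time units


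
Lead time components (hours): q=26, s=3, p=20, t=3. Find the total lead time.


Lead time = queue + setup + processing + transit
= 26 + 3 + 20 + 3
= 52 hours


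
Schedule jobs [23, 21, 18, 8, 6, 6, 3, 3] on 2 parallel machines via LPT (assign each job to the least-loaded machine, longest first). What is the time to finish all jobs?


Jobs (LPT sorted): [23, 21, 18, 8, 6, 6, 3, 3]
Machines: 2
  J=23 → Machine 1 (load: 0+23=23)
  J=21 → Machine 2 (load: 0+21=21)
  J=18 → Machine 2 (load: 21+18=39)
  J=8 → Machine 1 (load: 23+8=31)
  J=6 → Machine 1 (load: 31+6=37)
  J=6 → Machine 1 (load: 37+6=43)
  J=3 → Machine 2 (load: 39+3=42)
  J=3 → Machine 2 (load: 42+3=45)
Machine loads: [43, 45]
Makespan = max = 45 time units


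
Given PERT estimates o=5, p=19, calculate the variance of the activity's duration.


σ² = ((p - o) / 6)² = (p - o)² / 36
= (19 - 5)² / 36
= 14² / 36
= 196 / 36
= 5.4444


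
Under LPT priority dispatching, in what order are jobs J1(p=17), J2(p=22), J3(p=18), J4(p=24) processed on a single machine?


LPT: sort by longest processing time first
  J4: p=24
  J2: p=22
  J3: p=18
  J1: p=17
Order: J4 → J2 → J3 → J1


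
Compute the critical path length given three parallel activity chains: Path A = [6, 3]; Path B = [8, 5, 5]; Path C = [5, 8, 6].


Path A: 6 + 3 = 9
Path B: 8 + 5 + 5 = 18
Path C: 5 + 8 + 6 = 19
Critical path = longest = max(9, 18, 19)
= 19 (Path C)


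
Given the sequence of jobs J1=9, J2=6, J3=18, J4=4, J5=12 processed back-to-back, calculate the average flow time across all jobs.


Completion times:
  J1: completes at 9
  J2: completes at 15
  J3: completes at 33
  J4: completes at 37
  J5: completes at 49
Sum = 143
Average = 143/5
= 28.60


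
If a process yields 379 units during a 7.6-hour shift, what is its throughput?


Throughput = units / time
= 379 / 7.6
= 49.9 units/hour


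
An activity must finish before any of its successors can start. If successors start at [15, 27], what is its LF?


LF = min of all successor start times
Successors start at: [15, 27]
LF = min(15, 27)
= 15


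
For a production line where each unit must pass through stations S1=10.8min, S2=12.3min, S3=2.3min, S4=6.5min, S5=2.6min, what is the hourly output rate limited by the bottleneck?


Bottleneck = longest station time
Station times: [10.8, 12.3, 2.3, 6.5, 2.6]
Max = 12.3 min
Rate = 60 / 12.3
= 4.88 units/hour (bottleneck: 12.3min)


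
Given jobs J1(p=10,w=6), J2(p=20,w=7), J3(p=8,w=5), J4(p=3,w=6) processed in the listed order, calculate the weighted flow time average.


Completion times:
  J1: C=10, w×C=6×10=60
  J2: C=30, w×C=7×30=210
  J3: C=38, w×C=5×38=190
  J4: C=41, w×C=6×41=246
Sum w×C = 706
Sum w = 24
Weighted avg = 706/24
= 29.42


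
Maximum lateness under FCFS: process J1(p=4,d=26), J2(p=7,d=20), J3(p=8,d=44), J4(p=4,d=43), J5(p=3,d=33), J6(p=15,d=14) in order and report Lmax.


Lateness per job (L = C - d):
  J1: C=4, d=26, L=-22
  J2: C=11, d=20, L=-9
  J3: C=19, d=44, L=-25
  J4: C=23, d=43, L=-20
  J5: C=26, d=33, L=-7
  J6: C=41, d=14, L=27
Lmax = max(-22, -9, -25, -20, -7, 27)
= 27


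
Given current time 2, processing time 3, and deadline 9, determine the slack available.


Slack = due - current_time - processing
= 9 - 2 - 3
= 4


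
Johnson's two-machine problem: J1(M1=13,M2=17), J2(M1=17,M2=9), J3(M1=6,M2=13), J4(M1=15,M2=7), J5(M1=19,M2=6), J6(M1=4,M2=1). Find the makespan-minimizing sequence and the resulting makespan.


Johnson's rule:
Group 1 (M1≤M2, sort by M1): ['J3', 'J1']
Group 2 (M1>M2, sort desc M2): ['J2', 'J4', 'J5', 'J6']
Sequence: J3 → J1 → J2 → J4 → J5 → J6
Makespan calculation:
  J3: M1 done=6, M2 done=19
  J1: M1 done=19, M2 done=36
  J2: M1 done=36, M2 done=45
  J4: M1 done=51, M2 done=58
  J5: M1 done=70, M2 done=76
  J6: M1 done=74, M2 done=77
= Sequence: J3 → J1 → J2 → J4 → J5 → J6, Makespan: 77


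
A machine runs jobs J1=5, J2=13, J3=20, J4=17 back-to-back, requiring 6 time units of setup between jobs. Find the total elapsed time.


Makespan = Σ processing + (n-1) × setup
= (5 + 13 + 20 + 17) + (4-1)×6
= 55 + 18
= 73 time units


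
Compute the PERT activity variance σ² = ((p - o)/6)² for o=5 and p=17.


σ² = ((p - o) / 6)² = (p - o)² / 36
= (17 - 5)² / 36
= 12² / 36
= 144 / 36
= 4.0000


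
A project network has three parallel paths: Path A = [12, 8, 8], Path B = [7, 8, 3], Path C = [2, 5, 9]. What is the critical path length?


Path A: 12 + 8 + 8 = 28
Path B: 7 + 8 + 3 = 18
Path C: 2 + 5 + 9 = 16
Critical path = longest = max(28, 18, 16)
= 28 (Path A)


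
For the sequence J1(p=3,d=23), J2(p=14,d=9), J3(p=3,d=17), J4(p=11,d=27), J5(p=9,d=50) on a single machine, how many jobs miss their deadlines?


Completion vs due date:
  J1: C=3, d=23 → on time
  J2: C=17, d=9 → TARDY
  J3: C=20, d=17 → TARDY
  J4: C=31, d=27 → TARDY
  J5: C=40, d=50 → on time
Tardy jobs: J2, J3, J4
Count = 3


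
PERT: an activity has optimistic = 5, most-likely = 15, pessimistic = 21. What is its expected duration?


te = (o + 4m + p) / 6
= (5 + 4×15 + 21) / 6
= (5 + 60 + 21) / 6
= 86 / 6
= 14.33


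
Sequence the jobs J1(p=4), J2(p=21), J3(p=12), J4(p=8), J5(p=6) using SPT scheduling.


SPT: sort by shortest processing time
  J1: p=4
  J5: p=6
  J4: p=8
  J3: p=12
  J2: p=21
Order: J1 → J5 → J4 → J3 → J2


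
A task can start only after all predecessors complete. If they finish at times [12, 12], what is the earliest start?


ES = max of all predecessor completion times
Predecessors: [12, 12]
ES = max(12, 12)
= 12


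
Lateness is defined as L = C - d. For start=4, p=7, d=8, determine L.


Completion = 4 + 7 = 11
Lateness = C - d = 11 - 8
= 3


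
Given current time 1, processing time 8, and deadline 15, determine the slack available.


Slack = due - current_time - processing
= 15 - 1 - 8
= 6


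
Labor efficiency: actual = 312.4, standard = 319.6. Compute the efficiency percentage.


Efficiency = (actual / standard) × 100
= (312.4 / 319.6) × 100
= 97.7%


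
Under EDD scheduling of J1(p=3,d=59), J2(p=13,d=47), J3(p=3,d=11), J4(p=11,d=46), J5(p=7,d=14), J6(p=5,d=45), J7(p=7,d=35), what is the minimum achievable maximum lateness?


EDD order: J3 → J5 → J7 → J6 → J4 → J2 → J1
Completion and lateness:
  J3: C=3, d=11, L=3-11=-8
  J5: C=10, d=14, L=10-14=-4
  J7: C=17, d=35, L=17-35=-18
  J6: C=22, d=45, L=22-45=-23
  J4: C=33, d=46, L=33-46=-13
  J2: C=46, d=47, L=46-47=-1
  J1: C=49, d=59, L=49-59=-10
Lmax = max(-8, -4, -18, -23, -13, -1, -10)
= -1


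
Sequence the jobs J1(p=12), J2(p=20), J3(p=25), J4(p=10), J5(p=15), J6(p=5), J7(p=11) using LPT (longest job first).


LPT: sort by longest processing time first
  J3: p=25
  J2: p=20
  J5: p=15
  J1: p=12
  J7: p=11
  J4: p=10
  J6: p=5
Order: J3 → J2 → J5 → J1 → J7 → J4 → J6


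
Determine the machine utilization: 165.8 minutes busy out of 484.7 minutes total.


Utilization = busy / total × 100
= 165.8 / 484.7 × 100
= 34.2%


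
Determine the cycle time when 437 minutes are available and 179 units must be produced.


Cycle time = available time / demand
= 437 / 179
= 2.44 min/unit


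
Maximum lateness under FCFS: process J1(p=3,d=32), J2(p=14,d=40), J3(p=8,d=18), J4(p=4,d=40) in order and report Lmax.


Lateness per job (L = C - d):
  J1: C=3, d=32, L=-29
  J2: C=17, d=40, L=-23
  J3: C=25, d=18, L=7
  J4: C=29, d=40, L=-11
Lmax = max(-29, -23, 7, -11)
= 7


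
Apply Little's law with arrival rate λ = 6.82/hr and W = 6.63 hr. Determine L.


Little's law: L = λ × W
= 6.82 × 6.63
= 45.22


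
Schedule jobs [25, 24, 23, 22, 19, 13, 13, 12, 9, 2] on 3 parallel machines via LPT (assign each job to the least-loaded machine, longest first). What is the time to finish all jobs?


Jobs (LPT sorted): [25, 24, 23, 22, 19, 13, 13, 12, 9, 2]
Machines: 3
  J=25 → Machine 1 (load: 0+25=25)
  J=24 → Machine 2 (load: 0+24=24)
  J=23 → Machine 3 (load: 0+23=23)
  J=22 → Machine 3 (load: 23+22=45)
  J=19 → Machine 2 (load: 24+19=43)
  J=13 → Machine 1 (load: 25+13=38)
  J=13 → Machine 1 (load: 38+13=51)
  J=12 → Machine 2 (load: 43+12=55)
  J=9 → Machine 3 (load: 45+9=54)
  J=2 → Machine 1 (load: 51+2=53)
Machine loads: [53, 55, 54]
Makespan = max = 55 time units


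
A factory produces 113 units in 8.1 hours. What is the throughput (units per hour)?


Throughput = units / time
= 113 / 8.1
= 14.0 units/hour


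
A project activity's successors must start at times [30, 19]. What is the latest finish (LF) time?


LF = min of all successor start times
Successors start at: [30, 19]
LF = min(30, 19)
= 19


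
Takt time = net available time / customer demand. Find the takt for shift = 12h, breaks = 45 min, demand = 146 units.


Available = 12×60 - 45 = 675 min
Takt time = 675 / 146
= 4.62 min/unit


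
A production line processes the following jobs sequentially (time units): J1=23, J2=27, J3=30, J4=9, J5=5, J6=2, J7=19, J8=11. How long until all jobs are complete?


Sequential makespan: sum all processing times
= 23 + 27 + 30 + 9 + 5 + 2 + 19 + 11
= 126 time units


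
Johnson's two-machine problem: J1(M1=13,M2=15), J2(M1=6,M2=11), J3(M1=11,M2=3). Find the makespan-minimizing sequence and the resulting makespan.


Johnson's rule:
Group 1 (M1≤M2, sort by M1): ['J2', 'J1']
Group 2 (M1>M2, sort desc M2): ['J3']
Sequence: J2 → J1 → J3
Makespan calculation:
  J2: M1 done=6, M2 done=17
  J1: M1 done=19, M2 done=34
  J3: M1 done=30, M2 done=37
= Sequence: J2 → J1 → J3, Makespan: 37


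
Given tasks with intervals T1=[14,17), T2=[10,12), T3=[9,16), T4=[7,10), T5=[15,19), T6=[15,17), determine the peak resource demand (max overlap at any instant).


Check each time point for overlaps:
  t=15: 4 tasks active (T1, T3, T5, T6)
Max concurrent = 4


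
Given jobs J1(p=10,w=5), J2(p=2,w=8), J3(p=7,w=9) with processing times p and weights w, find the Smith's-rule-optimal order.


WSPT (Smith's rule): sort by p/w ascending
  J2: p/w = 2/8 = 0.250
  J3: p/w = 7/9 = 0.778
  J1: p/w = 10/5 = 2.000
Order: J2 → J3 → J1


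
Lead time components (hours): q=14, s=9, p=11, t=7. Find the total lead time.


Lead time = queue + setup + processing + transit
= 14 + 9 + 11 + 7
= 41 hours


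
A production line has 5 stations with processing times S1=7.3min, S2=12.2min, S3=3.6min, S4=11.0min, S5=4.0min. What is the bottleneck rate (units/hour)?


Bottleneck = longest station time
Station times: [7.3, 12.2, 3.6, 11.0, 4.0]
Max = 12.2 min
Rate = 60 / 12.2
= 4.92 units/hour (bottleneck: 12.2min)
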